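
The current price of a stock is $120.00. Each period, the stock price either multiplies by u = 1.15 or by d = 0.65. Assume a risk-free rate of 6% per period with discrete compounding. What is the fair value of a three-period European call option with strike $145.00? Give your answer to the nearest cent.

Risk-neutral probability p = (1 + 0.06 − 0.65)/(1.15 − 0.65) = 0.4100/0.5000 = 0.8200
Terminal stock prices: S_uuu = 182.5, S_uud = 103.2, S_udd = 58.31, S_ddd = 32.95
Terminal payoffs (S − K): max(37.5, 0) = 37.5, max(-41.84, 0) = 0, max(-86.69, 0) = 0, max(-112, 0) = 0
Node uu (S = 158.7): V_uu = 1/1.06·[0.8200·37.5050 + 0.1800·0.0000] = 29.0133
Node ud (S = 89.7): V_ud = 1/1.06·[0.8200·0.0000 + 0.1800·0.0000] = 0.0000
Node dd (S = 50.7): V_dd = 1/1.06·[0.8200·0.0000 + 0.1800·0.0000] = 0.0000
Node u (S = 138): V_u = 1/1.06·[0.8200·29.0133 + 0.1800·0.0000] = 22.4443
Node d (S = 78): V_d = 1/1.06·[0.8200·0.0000 + 0.1800·0.0000] = 0.0000
Node 0 (S = 120): V_0 = 1/1.06·[0.8200·22.4443 + 0.1800·0.0000] = 17.3625

$17.36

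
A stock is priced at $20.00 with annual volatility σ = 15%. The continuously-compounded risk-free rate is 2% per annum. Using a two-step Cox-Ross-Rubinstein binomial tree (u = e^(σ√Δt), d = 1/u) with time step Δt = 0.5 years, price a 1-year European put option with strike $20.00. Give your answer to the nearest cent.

$0.86

CRR parameters: u = e^(σ√Δt) = e^(0.15·√0.5) = 1.1119, d = 1/u = 0.8994
Per-period rate: rΔt = 0.02·0.5 = 0.01, so R = e^0.01 = 1.0101
Risk-neutral probability p = (e^0.01 − 0.8994)/(1.1119 − 0.8994) = 0.1107/0.2125 = 0.5208
Terminal stock prices: S_uu = 24.73, S_ud = 20, S_dd = 16.18
Terminal payoffs (K − S): max(-4.726, 0) = 0, max(0, 0) = 0, max(3.823, 0) = 3.823
Node u (S = 22.24): V_u = e^(−0.01)·[0.5208·0.0000 + 0.4792·0.0000] = 0.0000
Node d (S = 17.99): V_d = e^(−0.01)·[0.5208·0.0000 + 0.4792·3.8228] = 1.8137
Node 0 (S = 20): V_0 = e^(−0.01)·[0.5208·0.0000 + 0.4792·1.8137] = 0.8605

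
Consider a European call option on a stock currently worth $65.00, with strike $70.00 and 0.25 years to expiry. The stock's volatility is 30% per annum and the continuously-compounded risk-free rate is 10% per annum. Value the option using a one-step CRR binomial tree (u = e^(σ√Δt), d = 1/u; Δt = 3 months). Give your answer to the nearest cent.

CRR parameters: u = e^(σ√Δt) = e^(0.3·√0.25) = 1.1618, d = 1/u = 0.8607
Per-period rate: rΔt = 0.1·0.25 = 0.025, so R = e^0.025 = 1.0253
Risk-neutral probability p = (e^0.025 − 0.8607)/(1.1618 − 0.8607) = 0.1646/0.3011 = 0.5466
Terminal stock prices: S_u = 75.52, S_d = 55.95
Terminal payoffs (S − K): max(5.519, 0) = 5.519, max(-14.05, 0) = 0
Node 0 (S = 65): V_0 = e^(−0.025)·[0.5466·5.5192 + 0.4534·0.0000] = 2.9425

$2.94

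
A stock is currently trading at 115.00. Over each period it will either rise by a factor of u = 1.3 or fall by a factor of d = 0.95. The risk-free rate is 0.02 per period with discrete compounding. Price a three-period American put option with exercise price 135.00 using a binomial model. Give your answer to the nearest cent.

Risk-neutral probability p = (1 + 0.02 − 0.95)/(1.3 − 0.95) = 0.0700/0.3500 = 0.2000
Terminal stock prices: S_uuu = 252.7, S_uud = 184.6, S_udd = 134.9, S_ddd = 98.6
Terminal payoffs (K − S): max(-117.7, 0) = 0, max(-49.63, 0) = 0, max(0.07625, 0) = 0.07625, max(36.4, 0) = 36.4
Node uu (S = 194.4): continuation = 1/1.02·[0.2000·0.0000 + 0.8000·0.0000] = 0.0000; exercise value = 0.0000 ≤ continuation, so V_uu = 0.0000
Node ud (S = 142): continuation = 1/1.02·[0.2000·0.0000 + 0.8000·0.0763] = 0.0598; exercise value = 0.0000 ≤ continuation, so V_ud = 0.0598
Node dd (S = 103.8): continuation = 1/1.02·[0.2000·0.0763 + 0.8000·36.4019] = 28.5654; exercise value = 31.2125 > continuation, so V_dd = 31.2125 (exercise)
Node u (S = 149.5): continuation = 1/1.02·[0.2000·0.0000 + 0.8000·0.0598] = 0.0469; exercise value = 0.0000 ≤ continuation, so V_u = 0.0469
Node d (S = 109.2): continuation = 1/1.02·[0.2000·0.0598 + 0.8000·31.2125] = 24.4921; exercise value = 25.7500 > continuation, so V_d = 25.7500 (exercise)
Node 0 (S = 115): continuation = 1/1.02·[0.2000·0.0469 + 0.8000·25.7500] = 20.2053; exercise value = 20.0000 ≤ continuation, so V_0 = 20.2053

20.21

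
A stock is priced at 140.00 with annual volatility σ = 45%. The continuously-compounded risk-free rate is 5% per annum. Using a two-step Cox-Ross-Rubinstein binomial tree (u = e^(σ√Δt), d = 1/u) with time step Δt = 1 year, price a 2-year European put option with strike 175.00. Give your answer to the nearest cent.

CRR parameters: u = e^(σ√Δt) = e^(0.45·√1) = 1.5683, d = 1/u = 0.6376
Per-period rate: rΔt = 0.05·1 = 0.05, so R = e^0.05 = 1.0513
Risk-neutral probability p = (e^0.05 − 0.6376)/(1.5683 − 0.6376) = 0.4136/0.9307 = 0.4445
Terminal stock prices: S_uu = 344.3, S_ud = 140, S_dd = 56.92
Terminal payoffs (K − S): max(-169.3, 0) = 0, max(35, 0) = 35, max(118.1, 0) = 118.1
Node u (S = 219.6): V_u = e^(−0.05)·[0.4445·0.0000 + 0.5555·35.0000] = 18.4959
Node d (S = 89.27): V_d = e^(−0.05)·[0.4445·35.0000 + 0.5555·118.0802] = 77.1972
Node 0 (S = 140): V_0 = e^(−0.05)·[0.4445·18.4959 + 0.5555·77.1972] = 48.6149

48.61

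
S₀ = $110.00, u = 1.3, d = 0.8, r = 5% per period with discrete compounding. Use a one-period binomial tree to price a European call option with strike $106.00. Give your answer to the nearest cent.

$17.62

Risk-neutral probability p = (1 + 0.05 − 0.8)/(1.3 − 0.8) = 0.2500/0.5000 = 0.5000
Terminal stock prices: S_u = 143, S_d = 88
Terminal payoffs (S − K): max(37, 0) = 37, max(-18, 0) = 0
Node 0 (S = 110): V_0 = 1/1.05·[0.5000·37.0000 + 0.5000·0.0000] = 17.6190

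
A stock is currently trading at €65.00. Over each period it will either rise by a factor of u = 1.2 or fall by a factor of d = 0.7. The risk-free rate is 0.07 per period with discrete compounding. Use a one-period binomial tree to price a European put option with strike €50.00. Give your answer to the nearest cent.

Risk-neutral probability p = (1 + 0.07 − 0.7)/(1.2 − 0.7) = 0.3700/0.5000 = 0.7400
Terminal stock prices: S_u = 78, S_d = 45.5
Terminal payoffs (K − S): max(-28, 0) = 0, max(4.5, 0) = 4.5
Node 0 (S = 65): V_0 = 1/1.07·[0.7400·0.0000 + 0.2600·4.5000] = 1.0935

€1.09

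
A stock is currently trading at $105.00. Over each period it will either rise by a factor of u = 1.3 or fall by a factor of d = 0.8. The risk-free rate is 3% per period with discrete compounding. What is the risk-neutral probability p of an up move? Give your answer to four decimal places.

Risk-neutral probability p = (1 + 0.03 − 0.8)/(1.3 − 0.8) = 0.2300/0.5000 = 0.4600

p = 0.4600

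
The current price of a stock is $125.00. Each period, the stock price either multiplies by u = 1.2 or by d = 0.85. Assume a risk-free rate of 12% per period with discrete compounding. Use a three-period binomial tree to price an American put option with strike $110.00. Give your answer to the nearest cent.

$0.91

Risk-neutral probability p = (1 + 0.12 − 0.85)/(1.2 − 0.85) = 0.2700/0.3500 = 0.7714
Terminal stock prices: S_uuu = 216, S_uud = 153, S_udd = 108.4, S_ddd = 76.77
Terminal payoffs (K − S): max(-106, 0) = 0, max(-43, 0) = 0, max(1.625, 0) = 1.625, max(33.23, 0) = 33.23
Node uu (S = 180): continuation = 1/1.12·[0.7714·0.0000 + 0.2286·0.0000] = 0.0000; exercise value = 0.0000 ≤ continuation, so V_uu = 0.0000
Node ud (S = 127.5): continuation = 1/1.12·[0.7714·0.0000 + 0.2286·1.6250] = 0.3316; exercise value = 0.0000 ≤ continuation, so V_ud = 0.3316
Node dd (S = 90.31): continuation = 1/1.12·[0.7714·1.6250 + 0.2286·33.2344] = 7.9018; exercise value = 19.6875 > continuation, so V_dd = 19.6875 (exercise)
Node u (S = 150): continuation = 1/1.12·[0.7714·0.0000 + 0.2286·0.3316] = 0.0677; exercise value = 0.0000 ≤ continuation, so V_u = 0.0677
Node d (S = 106.2): continuation = 1/1.12·[0.7714·0.3316 + 0.2286·19.6875] = 4.2463; exercise value = 3.7500 ≤ continuation, so V_d = 4.2463
Node 0 (S = 125): continuation = 1/1.12·[0.7714·0.0677 + 0.2286·4.2463] = 0.9132; exercise value = 0.0000 ≤ continuation, so V_0 = 0.9132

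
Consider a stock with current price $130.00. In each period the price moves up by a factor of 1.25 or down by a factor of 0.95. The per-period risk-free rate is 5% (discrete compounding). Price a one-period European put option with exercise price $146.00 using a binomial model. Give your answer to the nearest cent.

Risk-neutral probability p = (1 + 0.05 − 0.95)/(1.25 − 0.95) = 0.1000/0.3000 = 0.3333
Terminal stock prices: S_u = 162.5, S_d = 123.5
Terminal payoffs (K − S): max(-16.5, 0) = 0, max(22.5, 0) = 22.5
Node 0 (S = 130): V_0 = 1/1.05·[0.3333·0.0000 + 0.6667·22.5000] = 14.2857

$14.29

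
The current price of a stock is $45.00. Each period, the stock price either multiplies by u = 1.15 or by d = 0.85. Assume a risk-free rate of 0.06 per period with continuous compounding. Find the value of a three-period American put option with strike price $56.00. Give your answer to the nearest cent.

Risk-neutral probability p = (e^0.06 − 0.85)/(1.15 − 0.85) = 0.2118/0.3000 = 0.7061
Terminal stock prices: S_uuu = 68.44, S_uud = 50.59, S_udd = 37.39, S_ddd = 27.64
Terminal payoffs (K − S): max(-12.44, 0) = 0, max(5.414, 0) = 5.414, max(18.61, 0) = 18.61, max(28.36, 0) = 28.36
Node uu (S = 59.51): continuation = e^(−0.06)·[0.7061·0.0000 + 0.2939·5.4144] = 1.4985; exercise value = 0.0000 ≤ continuation, so V_uu = 1.4985
Node ud (S = 43.99): continuation = e^(−0.06)·[0.7061·5.4144 + 0.2939·18.6106] = 8.7513; exercise value = 12.0125 > continuation, so V_ud = 12.0125 (exercise)
Node dd (S = 32.51): continuation = e^(−0.06)·[0.7061·18.6106 + 0.2939·28.3644] = 20.2263; exercise value = 23.4875 > continuation, so V_dd = 23.4875 (exercise)
Node u (S = 51.75): continuation = e^(−0.06)·[0.7061·1.4985 + 0.2939·12.0125] = 4.3211; exercise value = 4.2500 ≤ continuation, so V_u = 4.3211
Node d (S = 38.25): continuation = e^(−0.06)·[0.7061·12.0125 + 0.2939·23.4875] = 14.4888; exercise value = 17.7500 > continuation, so V_d = 17.7500 (exercise)
Node 0 (S = 45): continuation = e^(−0.06)·[0.7061·4.3211 + 0.2939·17.7500] = 7.7861; exercise value = 11.0000 > continuation, so V_0 = 11.0000 (exercise)

$11.00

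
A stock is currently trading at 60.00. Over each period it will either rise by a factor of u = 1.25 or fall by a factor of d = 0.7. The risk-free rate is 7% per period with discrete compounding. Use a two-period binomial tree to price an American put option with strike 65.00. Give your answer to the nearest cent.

9.44

Risk-neutral probability p = (1 + 0.07 − 0.7)/(1.25 − 0.7) = 0.3700/0.5500 = 0.6727
Terminal stock prices: S_uu = 93.75, S_ud = 52.5, S_dd = 29.4
Terminal payoffs (K − S): max(-28.75, 0) = 0, max(12.5, 0) = 12.5, max(35.6, 0) = 35.6
Node u (S = 75): continuation = 1/1.07·[0.6727·0.0000 + 0.3273·12.5000] = 3.8233; exercise value = 0.0000 ≤ continuation, so V_u = 3.8233
Node d (S = 42): continuation = 1/1.07·[0.6727·12.5000 + 0.3273·35.6000] = 18.7477; exercise value = 23.0000 > continuation, so V_d = 23.0000 (exercise)
Node 0 (S = 60): continuation = 1/1.07·[0.6727·3.8233 + 0.3273·23.0000] = 9.4386; exercise value = 5.0000 ≤ continuation, so V_0 = 9.4386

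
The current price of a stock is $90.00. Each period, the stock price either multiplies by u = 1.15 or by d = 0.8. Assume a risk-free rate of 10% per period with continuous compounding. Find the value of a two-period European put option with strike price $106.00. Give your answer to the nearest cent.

$4.89

Risk-neutral probability p = (e^0.1 − 0.8)/(1.15 − 0.8) = 0.3052/0.3500 = 0.8719
Terminal stock prices: S_uu = 119, S_ud = 82.8, S_dd = 57.6
Terminal payoffs (K − S): max(-13.02, 0) = 0, max(23.2, 0) = 23.2, max(48.4, 0) = 48.4
Node u (S = 103.5): V_u = e^(−0.1)·[0.8719·0.0000 + 0.1281·23.2000] = 2.6887
Node d (S = 72): V_d = e^(−0.1)·[0.8719·23.2000 + 0.1281·48.4000] = 23.9128
Node 0 (S = 90): V_0 = e^(−0.1)·[0.8719·2.6887 + 0.1281·23.9128] = 4.8926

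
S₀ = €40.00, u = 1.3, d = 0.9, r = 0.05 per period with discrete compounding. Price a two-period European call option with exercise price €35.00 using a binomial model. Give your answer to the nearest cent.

Risk-neutral probability p = (1 + 0.05 − 0.9)/(1.3 − 0.9) = 0.1500/0.4000 = 0.3750
Terminal stock prices: S_uu = 67.6, S_ud = 46.8, S_dd = 32.4
Terminal payoffs (S − K): max(32.6, 0) = 32.6, max(11.8, 0) = 11.8, max(-2.6, 0) = 0
Node u (S = 52): V_u = 1/1.05·[0.3750·32.6000 + 0.6250·11.8000] = 18.6667
Node d (S = 36): V_d = 1/1.05·[0.3750·11.8000 + 0.6250·0.0000] = 4.2143
Node 0 (S = 40): V_0 = 1/1.05·[0.3750·18.6667 + 0.6250·4.2143] = 9.1752

€9.18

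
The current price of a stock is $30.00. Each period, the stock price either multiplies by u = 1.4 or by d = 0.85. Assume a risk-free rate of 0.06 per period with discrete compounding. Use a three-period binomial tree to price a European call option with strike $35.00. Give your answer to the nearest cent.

$5.61

Risk-neutral probability p = (1 + 0.06 − 0.85)/(1.4 − 0.85) = 0.2100/0.5500 = 0.3818
Terminal stock prices: S_uuu = 82.32, S_uud = 49.98, S_udd = 30.34, S_ddd = 18.42
Terminal payoffs (S − K): max(47.32, 0) = 47.32, max(14.98, 0) = 14.98, max(-4.655, 0) = 0, max(-16.58, 0) = 0
Node uu (S = 58.8): V_uu = 1/1.06·[0.3818·47.3200 + 0.6182·14.9800] = 25.7811
Node ud (S = 35.7): V_ud = 1/1.06·[0.3818·14.9800 + 0.6182·0.0000] = 5.3959
Node dd (S = 21.67): V_dd = 1/1.06·[0.3818·0.0000 + 0.6182·0.0000] = 0.0000
Node u (S = 42): V_u = 1/1.06·[0.3818·25.7811 + 0.6182·5.3959] = 12.4333
Node d (S = 25.5): V_d = 1/1.06·[0.3818·5.3959 + 0.6182·0.0000] = 1.9436
Node 0 (S = 30): V_0 = 1/1.06·[0.3818·12.4333 + 0.6182·1.9436] = 5.6121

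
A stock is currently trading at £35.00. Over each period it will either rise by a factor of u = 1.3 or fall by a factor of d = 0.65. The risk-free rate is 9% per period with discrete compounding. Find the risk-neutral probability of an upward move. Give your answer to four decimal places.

Risk-neutral probability p = (1 + 0.09 − 0.65)/(1.3 − 0.65) = 0.4400/0.6500 = 0.6769

p = 0.6769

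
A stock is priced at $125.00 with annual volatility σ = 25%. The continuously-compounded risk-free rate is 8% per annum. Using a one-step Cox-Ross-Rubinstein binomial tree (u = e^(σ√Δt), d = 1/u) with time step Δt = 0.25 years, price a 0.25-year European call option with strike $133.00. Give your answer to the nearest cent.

$4.65

CRR parameters: u = e^(σ√Δt) = e^(0.25·√0.25) = 1.1331, d = 1/u = 0.8825
Per-period rate: rΔt = 0.08·0.25 = 0.02, so R = e^0.02 = 1.0202
Risk-neutral probability p = (e^0.02 − 0.8825)/(1.1331 − 0.8825) = 0.1377/0.2507 = 0.5494
Terminal stock prices: S_u = 141.6, S_d = 110.3
Terminal payoffs (S − K): max(8.644, 0) = 8.644, max(-22.69, 0) = 0
Node 0 (S = 125): V_0 = e^(−0.02)·[0.5494·8.6436 + 0.4506·0.0000] = 4.6546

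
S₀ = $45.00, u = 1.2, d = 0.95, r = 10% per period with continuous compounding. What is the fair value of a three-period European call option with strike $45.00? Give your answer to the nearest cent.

$11.92

Risk-neutral probability p = (e^0.1 − 0.95)/(1.2 − 0.95) = 0.1552/0.2500 = 0.6207
Terminal stock prices: S_uuu = 77.76, S_uud = 61.56, S_udd = 48.73, S_ddd = 38.58
Terminal payoffs (S − K): max(32.76, 0) = 32.76, max(16.56, 0) = 16.56, max(3.735, 0) = 3.735, max(-6.418, 0) = 0
Node uu (S = 64.8): V_uu = e^(−0.1)·[0.6207·32.7600 + 0.3793·16.5600] = 24.0823
Node ud (S = 51.3): V_ud = e^(−0.1)·[0.6207·16.5600 + 0.3793·3.7350] = 10.5823
Node dd (S = 40.61): V_dd = e^(−0.1)·[0.6207·3.7350 + 0.3793·0.0000] = 2.0976
Node u (S = 54): V_u = e^(−0.1)·[0.6207·24.0823 + 0.3793·10.5823] = 17.1571
Node d (S = 42.75): V_d = e^(−0.1)·[0.6207·10.5823 + 0.3793·2.0976] = 6.6632
Node 0 (S = 45): V_0 = e^(−0.1)·[0.6207·17.1571 + 0.3793·6.6632] = 11.9227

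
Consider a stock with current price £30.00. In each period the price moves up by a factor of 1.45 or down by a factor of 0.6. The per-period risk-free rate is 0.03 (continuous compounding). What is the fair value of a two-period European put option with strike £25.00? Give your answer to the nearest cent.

£3.26

Risk-neutral probability p = (e^0.03 − 0.6)/(1.45 − 0.6) = 0.4305/0.8500 = 0.5064
Terminal stock prices: S_uu = 63.08, S_ud = 26.1, S_dd = 10.8
Terminal payoffs (K − S): max(-38.08, 0) = 0, max(-1.1, 0) = 0, max(14.2, 0) = 14.2
Node u (S = 43.5): V_u = e^(−0.03)·[0.5064·0.0000 + 0.4936·0.0000] = 0.0000
Node d (S = 18): V_d = e^(−0.03)·[0.5064·0.0000 + 0.4936·14.2000] = 6.8017
Node 0 (S = 30): V_0 = e^(−0.03)·[0.5064·0.0000 + 0.4936·6.8017] = 3.2580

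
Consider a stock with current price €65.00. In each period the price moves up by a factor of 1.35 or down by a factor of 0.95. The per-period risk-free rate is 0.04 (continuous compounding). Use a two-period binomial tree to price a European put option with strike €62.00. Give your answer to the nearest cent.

Risk-neutral probability p = (e^0.04 − 0.95)/(1.35 − 0.95) = 0.0908/0.4000 = 0.2270
Terminal stock prices: S_uu = 118.5, S_ud = 83.36, S_dd = 58.66
Terminal payoffs (K − S): max(-56.46, 0) = 0, max(-21.36, 0) = 0, max(3.337, 0) = 3.337
Node u (S = 87.75): V_u = e^(−0.04)·[0.2270·0.0000 + 0.7730·0.0000] = 0.0000
Node d (S = 61.75): V_d = e^(−0.04)·[0.2270·0.0000 + 0.7730·3.3375] = 2.4786
Node 0 (S = 65): V_0 = e^(−0.04)·[0.2270·0.0000 + 0.7730·2.4786] = 1.8408

€1.84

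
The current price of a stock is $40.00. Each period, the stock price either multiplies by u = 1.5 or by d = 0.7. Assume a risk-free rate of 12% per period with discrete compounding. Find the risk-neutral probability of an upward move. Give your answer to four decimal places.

Risk-neutral probability p = (1 + 0.12 − 0.7)/(1.5 − 0.7) = 0.4200/0.8000 = 0.5250

p = 0.5250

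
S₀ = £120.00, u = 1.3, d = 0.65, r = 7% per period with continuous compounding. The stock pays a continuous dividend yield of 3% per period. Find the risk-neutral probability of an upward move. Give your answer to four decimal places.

Per-period risk-free factor R = e^0.07 = 1.0725; dividend-adjusted growth = e^(0.07−0.03) = 1.0408.
Risk-neutral probability p = (1.0408 − 0.65)/(1.3 − 0.65) = 0.3908/0.6500 = 0.6012

p = 0.6012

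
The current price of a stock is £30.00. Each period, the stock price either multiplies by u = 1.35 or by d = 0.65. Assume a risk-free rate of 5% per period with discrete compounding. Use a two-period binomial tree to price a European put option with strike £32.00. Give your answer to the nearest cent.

£5.74

Risk-neutral probability p = (1 + 0.05 − 0.65)/(1.35 − 0.65) = 0.4000/0.7000 = 0.5714
Terminal stock prices: S_uu = 54.68, S_ud = 26.32, S_dd = 12.68
Terminal payoffs (K − S): max(-22.68, 0) = 0, max(5.675, 0) = 5.675, max(19.32, 0) = 19.32
Node u (S = 40.5): V_u = 1/1.05·[0.5714·0.0000 + 0.4286·5.6750] = 2.3163
Node d (S = 19.5): V_d = 1/1.05·[0.5714·5.6750 + 0.4286·19.3250] = 10.9762
Node 0 (S = 30): V_0 = 1/1.05·[0.5714·2.3163 + 0.4286·10.9762] = 5.7407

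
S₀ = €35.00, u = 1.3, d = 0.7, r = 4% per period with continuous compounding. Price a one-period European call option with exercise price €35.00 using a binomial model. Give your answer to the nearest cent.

Risk-neutral probability p = (e^0.04 − 0.7)/(1.3 − 0.7) = 0.3408/0.6000 = 0.5680
Terminal stock prices: S_u = 45.5, S_d = 24.5
Terminal payoffs (S − K): max(10.5, 0) = 10.5, max(-10.5, 0) = 0
Node 0 (S = 35): V_0 = e^(−0.04)·[0.5680·10.5000 + 0.4320·0.0000] = 5.7303

€5.73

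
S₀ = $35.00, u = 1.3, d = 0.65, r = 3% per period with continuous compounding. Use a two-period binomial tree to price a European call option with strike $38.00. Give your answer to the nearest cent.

$6.82

Risk-neutral probability p = (e^0.03 − 0.65)/(1.3 − 0.65) = 0.3805/0.6500 = 0.5853
Terminal stock prices: S_uu = 59.15, S_ud = 29.57, S_dd = 14.79
Terminal payoffs (S − K): max(21.15, 0) = 21.15, max(-8.425, 0) = 0, max(-23.21, 0) = 0
Node u (S = 45.5): V_u = e^(−0.03)·[0.5853·21.1500 + 0.4147·0.0000] = 12.0135
Node d (S = 22.75): V_d = e^(−0.03)·[0.5853·0.0000 + 0.4147·0.0000] = 0.0000
Node 0 (S = 35): V_0 = e^(−0.03)·[0.5853·12.0135 + 0.4147·0.0000] = 6.8239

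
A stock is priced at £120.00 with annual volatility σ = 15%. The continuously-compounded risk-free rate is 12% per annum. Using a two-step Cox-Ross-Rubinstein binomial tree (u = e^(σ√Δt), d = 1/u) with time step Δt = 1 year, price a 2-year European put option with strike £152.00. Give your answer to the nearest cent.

CRR parameters: u = e^(σ√Δt) = e^(0.15·√1) = 1.1618, d = 1/u = 0.8607
Per-period rate: rΔt = 0.12·1 = 0.12, so R = e^0.12 = 1.1275
Risk-neutral probability p = (e^0.12 − 0.8607)/(1.1618 − 0.8607) = 0.2668/0.3011 = 0.8860
Terminal stock prices: S_uu = 162, S_ud = 120, S_dd = 88.9
Terminal payoffs (K − S): max(-9.983, 0) = 0, max(32, 0) = 32, max(63.1, 0) = 63.1
Node u (S = 139.4): V_u = e^(−0.12)·[0.8860·0.0000 + 0.1140·32.0000] = 3.2363
Node d (S = 103.3): V_d = e^(−0.12)·[0.8860·32.0000 + 0.1140·63.1018] = 31.5269
Node 0 (S = 120): V_0 = e^(−0.12)·[0.8860·3.2363 + 0.1140·31.5269] = 5.7316

£5.73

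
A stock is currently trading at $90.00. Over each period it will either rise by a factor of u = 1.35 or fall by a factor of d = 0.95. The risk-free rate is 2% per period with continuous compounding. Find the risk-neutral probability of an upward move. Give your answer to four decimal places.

p = 0.1755

Risk-neutral probability p = (e^0.02 − 0.95)/(1.35 − 0.95) = 0.0702/0.4000 = 0.1755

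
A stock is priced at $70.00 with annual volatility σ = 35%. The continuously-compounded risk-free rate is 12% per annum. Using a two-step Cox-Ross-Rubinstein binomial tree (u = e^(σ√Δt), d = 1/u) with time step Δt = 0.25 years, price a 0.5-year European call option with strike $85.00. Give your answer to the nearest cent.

$3.98

CRR parameters: u = e^(σ√Δt) = e^(0.35·√0.25) = 1.1912, d = 1/u = 0.8395
Per-period rate: rΔt = 0.12·0.25 = 0.03, so R = e^0.03 = 1.0305
Risk-neutral probability p = (e^0.03 − 0.8395)/(1.1912 − 0.8395) = 0.1910/0.3518 = 0.5429
Terminal stock prices: S_uu = 99.33, S_ud = 70, S_dd = 49.33
Terminal payoffs (S − K): max(14.33, 0) = 14.33, max(-15, 0) = 0, max(-35.67, 0) = 0
Node u (S = 83.39): V_u = e^(−0.03)·[0.5429·14.3347 + 0.4571·0.0000] = 7.5528
Node d (S = 58.76): V_d = e^(−0.03)·[0.5429·0.0000 + 0.4571·0.0000] = 0.0000
Node 0 (S = 70): V_0 = e^(−0.03)·[0.5429·7.5528 + 0.4571·0.0000] = 3.9794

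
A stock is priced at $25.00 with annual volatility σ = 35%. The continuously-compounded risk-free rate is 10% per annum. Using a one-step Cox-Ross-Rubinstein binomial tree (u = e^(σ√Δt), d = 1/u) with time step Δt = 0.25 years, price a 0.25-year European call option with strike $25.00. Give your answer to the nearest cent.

$2.46

CRR parameters: u = e^(σ√Δt) = e^(0.35·√0.25) = 1.1912, d = 1/u = 0.8395
Per-period rate: rΔt = 0.1·0.25 = 0.025, so R = e^0.025 = 1.0253
Risk-neutral probability p = (e^0.025 − 0.8395)/(1.1912 − 0.8395) = 0.1859/0.3518 = 0.5283
Terminal stock prices: S_u = 29.78, S_d = 20.99
Terminal payoffs (S − K): max(4.781, 0) = 4.781, max(-4.014, 0) = 0
Node 0 (S = 25): V_0 = e^(−0.025)·[0.5283·4.7812 + 0.4717·0.0000] = 2.4636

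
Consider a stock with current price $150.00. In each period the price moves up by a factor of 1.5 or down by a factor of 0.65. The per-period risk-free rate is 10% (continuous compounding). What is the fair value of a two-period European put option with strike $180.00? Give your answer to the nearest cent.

Risk-neutral probability p = (e^0.1 − 0.65)/(1.5 − 0.65) = 0.4552/0.8500 = 0.5355
Terminal stock prices: S_uu = 337.5, S_ud = 146.2, S_dd = 63.38
Terminal payoffs (K − S): max(-157.5, 0) = 0, max(33.75, 0) = 33.75, max(116.6, 0) = 116.6
Node u (S = 225): V_u = e^(−0.1)·[0.5355·0.0000 + 0.4645·33.7500] = 14.1852
Node d (S = 97.5): V_d = e^(−0.1)·[0.5355·33.7500 + 0.4645·116.6250] = 65.3707
Node 0 (S = 150): V_0 = e^(−0.1)·[0.5355·14.1852 + 0.4645·65.3707] = 34.3486

$34.35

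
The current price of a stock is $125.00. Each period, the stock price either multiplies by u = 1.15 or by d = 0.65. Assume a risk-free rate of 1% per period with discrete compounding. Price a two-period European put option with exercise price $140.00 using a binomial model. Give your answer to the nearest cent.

$25.10

Risk-neutral probability p = (1 + 0.01 − 0.65)/(1.15 − 0.65) = 0.3600/0.5000 = 0.7200
Terminal stock prices: S_uu = 165.3, S_ud = 93.44, S_dd = 52.81
Terminal payoffs (K − S): max(-25.31, 0) = 0, max(46.56, 0) = 46.56, max(87.19, 0) = 87.19
Node u (S = 143.8): V_u = 1/1.01·[0.7200·0.0000 + 0.2800·46.5625] = 12.9084
Node d (S = 81.25): V_d = 1/1.01·[0.7200·46.5625 + 0.2800·87.1875] = 57.3639
Node 0 (S = 125): V_0 = 1/1.01·[0.7200·12.9084 + 0.2800·57.3639] = 25.1049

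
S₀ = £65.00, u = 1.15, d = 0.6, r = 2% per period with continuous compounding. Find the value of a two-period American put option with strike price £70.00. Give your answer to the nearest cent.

Risk-neutral probability p = (e^0.02 − 0.6)/(1.15 − 0.6) = 0.4202/0.5500 = 0.7640
Terminal stock prices: S_uu = 85.96, S_ud = 44.85, S_dd = 23.4
Terminal payoffs (K − S): max(-15.96, 0) = 0, max(25.15, 0) = 25.15, max(46.6, 0) = 46.6
Node u (S = 74.75): continuation = e^(−0.02)·[0.7640·0.0000 + 0.2360·25.1500] = 5.8178; exercise value = 0.0000 ≤ continuation, so V_u = 5.8178
Node d (S = 39): continuation = e^(−0.02)·[0.7640·25.1500 + 0.2360·46.6000] = 29.6139; exercise value = 31.0000 > continuation, so V_d = 31.0000 (exercise)
Node 0 (S = 65): continuation = e^(−0.02)·[0.7640·5.8178 + 0.2360·31.0000] = 11.5279; exercise value = 5.0000 ≤ continuation, so V_0 = 11.5279

£11.53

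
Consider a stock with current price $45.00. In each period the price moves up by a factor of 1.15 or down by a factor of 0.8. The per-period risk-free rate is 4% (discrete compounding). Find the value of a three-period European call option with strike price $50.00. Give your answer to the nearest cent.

Risk-neutral probability p = (1 + 0.04 − 0.8)/(1.15 − 0.8) = 0.2400/0.3500 = 0.6857
Terminal stock prices: S_uuu = 68.44, S_uud = 47.61, S_udd = 33.12, S_ddd = 23.04
Terminal payoffs (S − K): max(18.44, 0) = 18.44, max(-2.39, 0) = 0, max(-16.88, 0) = 0, max(-26.96, 0) = 0
Node uu (S = 59.51): V_uu = 1/1.04·[0.6857·18.4394 + 0.3143·0.0000] = 12.1578
Node ud (S = 41.4): V_ud = 1/1.04·[0.6857·0.0000 + 0.3143·0.0000] = 0.0000
Node dd (S = 28.8): V_dd = 1/1.04·[0.6857·0.0000 + 0.3143·0.0000] = 0.0000
Node u (S = 51.75): V_u = 1/1.04·[0.6857·12.1578 + 0.3143·0.0000] = 8.0162
Node d (S = 36): V_d = 1/1.04·[0.6857·0.0000 + 0.3143·0.0000] = 0.0000
Node 0 (S = 45): V_0 = 1/1.04·[0.6857·8.0162 + 0.3143·0.0000] = 5.2854

$5.29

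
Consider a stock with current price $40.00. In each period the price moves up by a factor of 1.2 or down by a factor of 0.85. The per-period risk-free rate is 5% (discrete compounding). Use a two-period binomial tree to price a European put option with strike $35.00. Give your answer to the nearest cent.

$1.02

Risk-neutral probability p = (1 + 0.05 − 0.85)/(1.2 − 0.85) = 0.2000/0.3500 = 0.5714
Terminal stock prices: S_uu = 57.6, S_ud = 40.8, S_dd = 28.9
Terminal payoffs (K − S): max(-22.6, 0) = 0, max(-5.8, 0) = 0, max(6.1, 0) = 6.1
Node u (S = 48): V_u = 1/1.05·[0.5714·0.0000 + 0.4286·0.0000] = 0.0000
Node d (S = 34): V_d = 1/1.05·[0.5714·0.0000 + 0.4286·6.1000] = 2.4898
Node 0 (S = 40): V_0 = 1/1.05·[0.5714·0.0000 + 0.4286·2.4898] = 1.0162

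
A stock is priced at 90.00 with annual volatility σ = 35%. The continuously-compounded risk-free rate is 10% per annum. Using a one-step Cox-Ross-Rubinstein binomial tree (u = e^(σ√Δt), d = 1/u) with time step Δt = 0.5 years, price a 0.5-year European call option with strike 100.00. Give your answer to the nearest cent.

7.86

CRR parameters: u = e^(σ√Δt) = e^(0.35·√0.5) = 1.2808, d = 1/u = 0.7808
Per-period rate: rΔt = 0.1·0.5 = 0.05, so R = e^0.05 = 1.0513
Risk-neutral probability p = (e^0.05 − 0.7808)/(1.2808 − 0.7808) = 0.2705/0.5000 = 0.5410
Terminal stock prices: S_u = 115.3, S_d = 70.27
Terminal payoffs (S − K): max(15.27, 0) = 15.27, max(-29.73, 0) = 0
Node 0 (S = 90): V_0 = e^(−0.05)·[0.5410·15.2723 + 0.4590·0.0000] = 7.8590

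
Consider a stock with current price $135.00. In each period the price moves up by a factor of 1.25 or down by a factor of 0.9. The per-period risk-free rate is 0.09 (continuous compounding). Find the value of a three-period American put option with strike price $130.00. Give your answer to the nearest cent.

Risk-neutral probability p = (e^0.09 − 0.9)/(1.25 − 0.9) = 0.1942/0.3500 = 0.5548
Terminal stock prices: S_uuu = 263.7, S_uud = 189.8, S_udd = 136.7, S_ddd = 98.42
Terminal payoffs (K − S): max(-133.7, 0) = 0, max(-59.84, 0) = 0, max(-6.688, 0) = 0, max(31.58, 0) = 31.58
Node uu (S = 210.9): continuation = e^(−0.09)·[0.5548·0.0000 + 0.4452·0.0000] = 0.0000; exercise value = 0.0000 ≤ continuation, so V_uu = 0.0000
Node ud (S = 151.9): continuation = e^(−0.09)·[0.5548·0.0000 + 0.4452·0.0000] = 0.0000; exercise value = 0.0000 ≤ continuation, so V_ud = 0.0000
Node dd (S = 109.4): continuation = e^(−0.09)·[0.5548·0.0000 + 0.4452·31.5850] = 12.8518; exercise value = 20.6500 > continuation, so V_dd = 20.6500 (exercise)
Node u (S = 168.8): continuation = e^(−0.09)·[0.5548·0.0000 + 0.4452·0.0000] = 0.0000; exercise value = 0.0000 ≤ continuation, so V_u = 0.0000
Node d (S = 121.5): continuation = e^(−0.09)·[0.5548·0.0000 + 0.4452·20.6500] = 8.4024; exercise value = 8.5000 > continuation, so V_d = 8.5000 (exercise)
Node 0 (S = 135): continuation = e^(−0.09)·[0.5548·0.0000 + 0.4452·8.5000] = 3.4586; exercise value = 0.0000 ≤ continuation, so V_0 = 3.4586

$3.46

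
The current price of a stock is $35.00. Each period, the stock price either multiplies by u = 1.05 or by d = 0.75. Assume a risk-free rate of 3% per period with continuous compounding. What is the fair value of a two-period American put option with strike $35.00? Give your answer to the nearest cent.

Risk-neutral probability p = (e^0.03 − 0.75)/(1.05 − 0.75) = 0.2805/0.3000 = 0.9348
Terminal stock prices: S_uu = 38.59, S_ud = 27.56, S_dd = 19.69
Terminal payoffs (K − S): max(-3.587, 0) = 0, max(7.438, 0) = 7.438, max(15.31, 0) = 15.31
Node u (S = 36.75): continuation = e^(−0.03)·[0.9348·0.0000 + 0.0652·7.4375] = 0.4702; exercise value = 0.0000 ≤ continuation, so V_u = 0.4702
Node d (S = 26.25): continuation = e^(−0.03)·[0.9348·7.4375 + 0.0652·15.3125] = 7.7156; exercise value = 8.7500 > continuation, so V_d = 8.7500 (exercise)
Node 0 (S = 35): continuation = e^(−0.03)·[0.9348·0.4702 + 0.0652·8.7500] = 0.9798; exercise value = 0.0000 ≤ continuation, so V_0 = 0.9798

$0.98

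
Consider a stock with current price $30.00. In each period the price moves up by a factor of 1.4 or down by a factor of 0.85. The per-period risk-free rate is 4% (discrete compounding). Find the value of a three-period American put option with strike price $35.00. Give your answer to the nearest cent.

Risk-neutral probability p = (1 + 0.04 − 0.85)/(1.4 − 0.85) = 0.1900/0.5500 = 0.3455
Terminal stock prices: S_uuu = 82.32, S_uud = 49.98, S_udd = 30.34, S_ddd = 18.42
Terminal payoffs (K − S): max(-47.32, 0) = 0, max(-14.98, 0) = 0, max(4.655, 0) = 4.655, max(16.58, 0) = 16.58
Node uu (S = 58.8): continuation = 1/1.04·[0.3455·0.0000 + 0.6545·0.0000] = 0.0000; exercise value = 0.0000 ≤ continuation, so V_uu = 0.0000
Node ud (S = 35.7): continuation = 1/1.04·[0.3455·0.0000 + 0.6545·4.6550] = 2.9297; exercise value = 0.0000 ≤ continuation, so V_ud = 2.9297
Node dd (S = 21.67): continuation = 1/1.04·[0.3455·4.6550 + 0.6545·16.5763] = 11.9788; exercise value = 13.3250 > continuation, so V_dd = 13.3250 (exercise)
Node u (S = 42): continuation = 1/1.04·[0.3455·0.0000 + 0.6545·2.9297] = 1.8439; exercise value = 0.0000 ≤ continuation, so V_u = 1.8439
Node d (S = 25.5): continuation = 1/1.04·[0.3455·2.9297 + 0.6545·13.3250] = 9.3595; exercise value = 9.5000 > continuation, so V_d = 9.5000 (exercise)
Node 0 (S = 30): continuation = 1/1.04·[0.3455·1.8439 + 0.6545·9.5000] = 6.5915; exercise value = 5.0000 ≤ continuation, so V_0 = 6.5915

$6.59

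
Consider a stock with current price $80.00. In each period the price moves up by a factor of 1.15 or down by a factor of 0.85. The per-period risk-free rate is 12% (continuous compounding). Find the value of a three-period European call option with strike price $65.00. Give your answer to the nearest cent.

Risk-neutral probability p = (e^0.12 − 0.85)/(1.15 − 0.85) = 0.2775/0.3000 = 0.9250
Terminal stock prices: S_uuu = 121.7, S_uud = 89.93, S_udd = 66.47, S_ddd = 49.13
Terminal payoffs (S − K): max(56.67, 0) = 56.67, max(24.93, 0) = 24.93, max(1.47, 0) = 1.47, max(-15.87, 0) = 0
Node uu (S = 105.8): V_uu = e^(−0.12)·[0.9250·56.6700 + 0.0750·24.9300] = 48.1502
Node ud (S = 78.2): V_ud = e^(−0.12)·[0.9250·24.9300 + 0.0750·1.4700] = 20.5502
Node dd (S = 57.8): V_dd = e^(−0.12)·[0.9250·1.4700 + 0.0750·0.0000] = 1.2060
Node u (S = 92): V_u = e^(−0.12)·[0.9250·48.1502 + 0.0750·20.5502] = 40.8692
Node d (S = 68): V_d = e^(−0.12)·[0.9250·20.5502 + 0.0750·1.2060] = 16.9394
Node 0 (S = 80): V_0 = e^(−0.12)·[0.9250·40.8692 + 0.0750·16.9394] = 34.6557

$34.66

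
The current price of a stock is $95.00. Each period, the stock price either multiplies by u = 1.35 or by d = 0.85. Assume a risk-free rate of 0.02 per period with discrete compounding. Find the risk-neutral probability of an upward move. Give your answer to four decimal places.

Risk-neutral probability p = (1 + 0.02 − 0.85)/(1.35 − 0.85) = 0.1700/0.5000 = 0.3400

p = 0.3400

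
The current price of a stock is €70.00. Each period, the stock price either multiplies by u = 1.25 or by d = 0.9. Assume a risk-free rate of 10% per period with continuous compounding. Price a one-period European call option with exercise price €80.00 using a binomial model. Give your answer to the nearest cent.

€3.98

Risk-neutral probability p = (e^0.1 − 0.9)/(1.25 − 0.9) = 0.2052/0.3500 = 0.5862
Terminal stock prices: S_u = 87.5, S_d = 63
Terminal payoffs (S − K): max(7.5, 0) = 7.5, max(-17, 0) = 0
Node 0 (S = 70): V_0 = e^(−0.1)·[0.5862·7.5000 + 0.4138·0.0000] = 3.9781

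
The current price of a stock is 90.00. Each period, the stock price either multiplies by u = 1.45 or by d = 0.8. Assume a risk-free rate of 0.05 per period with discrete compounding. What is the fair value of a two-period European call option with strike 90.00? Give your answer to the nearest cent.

Risk-neutral probability p = (1 + 0.05 − 0.8)/(1.45 − 0.8) = 0.2500/0.6500 = 0.3846
Terminal stock prices: S_uu = 189.2, S_ud = 104.4, S_dd = 57.6
Terminal payoffs (S − K): max(99.22, 0) = 99.22, max(14.4, 0) = 14.4, max(-32.4, 0) = 0
Node u (S = 130.5): V_u = 1/1.05·[0.3846·99.2250 + 0.6154·14.4000] = 44.7857
Node d (S = 72): V_d = 1/1.05·[0.3846·14.4000 + 0.6154·0.0000] = 5.2747
Node 0 (S = 90): V_0 = 1/1.05·[0.3846·44.7857 + 0.6154·5.2747] = 19.4964

19.50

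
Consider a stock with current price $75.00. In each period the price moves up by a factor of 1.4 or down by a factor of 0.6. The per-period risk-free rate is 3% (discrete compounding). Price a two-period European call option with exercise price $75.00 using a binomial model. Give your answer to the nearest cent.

$19.61

Risk-neutral probability p = (1 + 0.03 − 0.6)/(1.4 − 0.6) = 0.4300/0.8000 = 0.5375
Terminal stock prices: S_uu = 147, S_ud = 63, S_dd = 27
Terminal payoffs (S − K): max(72, 0) = 72, max(-12, 0) = 0, max(-48, 0) = 0
Node u (S = 105): V_u = 1/1.03·[0.5375·72.0000 + 0.4625·0.0000] = 37.5728
Node d (S = 45): V_d = 1/1.03·[0.5375·0.0000 + 0.4625·0.0000] = 0.0000
Node 0 (S = 75): V_0 = 1/1.03·[0.5375·37.5728 + 0.4625·0.0000] = 19.6072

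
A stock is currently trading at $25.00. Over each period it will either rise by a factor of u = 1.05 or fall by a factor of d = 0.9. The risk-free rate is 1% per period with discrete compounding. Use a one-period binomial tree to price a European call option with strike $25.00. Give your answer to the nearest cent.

$0.91

Risk-neutral probability p = (1 + 0.01 − 0.9)/(1.05 − 0.9) = 0.1100/0.1500 = 0.7333
Terminal stock prices: S_u = 26.25, S_d = 22.5
Terminal payoffs (S − K): max(1.25, 0) = 1.25, max(-2.5, 0) = 0
Node 0 (S = 25): V_0 = 1/1.01·[0.7333·1.2500 + 0.2667·0.0000] = 0.9076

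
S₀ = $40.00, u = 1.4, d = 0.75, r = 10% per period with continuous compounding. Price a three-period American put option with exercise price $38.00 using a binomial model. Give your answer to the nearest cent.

Risk-neutral probability p = (e^0.1 − 0.75)/(1.4 − 0.75) = 0.3552/0.6500 = 0.5464
Terminal stock prices: S_uuu = 109.8, S_uud = 58.8, S_udd = 31.5, S_ddd = 16.88
Terminal payoffs (K − S): max(-71.76, 0) = 0, max(-20.8, 0) = 0, max(6.5, 0) = 6.5, max(21.12, 0) = 21.12
Node uu (S = 78.4): continuation = e^(−0.1)·[0.5464·0.0000 + 0.4536·0.0000] = 0.0000; exercise value = 0.0000 ≤ continuation, so V_uu = 0.0000
Node ud (S = 42): continuation = e^(−0.1)·[0.5464·0.0000 + 0.4536·6.5000] = 2.6677; exercise value = 0.0000 ≤ continuation, so V_ud = 2.6677
Node dd (S = 22.5): continuation = e^(−0.1)·[0.5464·6.5000 + 0.4536·21.1250] = 11.8838; exercise value = 15.5000 > continuation, so V_dd = 15.5000 (exercise)
Node u (S = 56): continuation = e^(−0.1)·[0.5464·0.0000 + 0.4536·2.6677] = 1.0949; exercise value = 0.0000 ≤ continuation, so V_u = 1.0949
Node d (S = 30): continuation = e^(−0.1)·[0.5464·2.6677 + 0.4536·15.5000] = 7.6805; exercise value = 8.0000 > continuation, so V_d = 8.0000 (exercise)
Node 0 (S = 40): continuation = e^(−0.1)·[0.5464·1.0949 + 0.4536·8.0000] = 3.8247; exercise value = 0.0000 ≤ continuation, so V_0 = 3.8247

$3.82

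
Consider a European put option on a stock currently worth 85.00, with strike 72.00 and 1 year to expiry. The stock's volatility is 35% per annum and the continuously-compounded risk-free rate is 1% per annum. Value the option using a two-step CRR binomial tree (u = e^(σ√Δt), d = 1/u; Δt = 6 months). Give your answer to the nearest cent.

6.08

CRR parameters: u = e^(σ√Δt) = e^(0.35·√0.5) = 1.2808, d = 1/u = 0.7808
Per-period rate: rΔt = 0.01·0.5 = 0.005, so R = e^0.005 = 1.0050
Risk-neutral probability p = (e^0.005 − 0.7808)/(1.2808 − 0.7808) = 0.2243/0.5000 = 0.4485
Terminal stock prices: S_uu = 139.4, S_ud = 85, S_dd = 51.81
Terminal payoffs (K − S): max(-67.44, 0) = 0, max(-13, 0) = 0, max(20.19, 0) = 20.19
Node u (S = 108.9): V_u = e^(−0.005)·[0.4485·0.0000 + 0.5515·0.0000] = 0.0000
Node d (S = 66.36): V_d = e^(−0.005)·[0.4485·0.0000 + 0.5515·20.1852] = 11.0773
Node 0 (S = 85): V_0 = e^(−0.005)·[0.4485·0.0000 + 0.5515·11.0773] = 6.0790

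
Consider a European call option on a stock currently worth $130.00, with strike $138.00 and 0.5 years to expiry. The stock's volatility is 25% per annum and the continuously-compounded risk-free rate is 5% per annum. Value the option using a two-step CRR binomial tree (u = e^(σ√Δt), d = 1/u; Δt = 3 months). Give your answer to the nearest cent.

$7.60

CRR parameters: u = e^(σ√Δt) = e^(0.25·√0.25) = 1.1331, d = 1/u = 0.8825
Per-period rate: rΔt = 0.05·0.25 = 0.0125, so R = e^0.0125 = 1.0126
Risk-neutral probability p = (e^0.0125 − 0.8825)/(1.1331 − 0.8825) = 0.1301/0.2507 = 0.5190
Terminal stock prices: S_uu = 166.9, S_ud = 130, S_dd = 101.2
Terminal payoffs (S − K): max(28.92, 0) = 28.92, max(-8, 0) = 0, max(-36.76, 0) = 0
Node u (S = 147.3): V_u = e^(−0.0125)·[0.5190·28.9233 + 0.4810·0.0000] = 14.8240
Node d (S = 114.7): V_d = e^(−0.0125)·[0.5190·0.0000 + 0.4810·0.0000] = 0.0000
Node 0 (S = 130): V_0 = e^(−0.0125)·[0.5190·14.8240 + 0.4810·0.0000] = 7.5977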